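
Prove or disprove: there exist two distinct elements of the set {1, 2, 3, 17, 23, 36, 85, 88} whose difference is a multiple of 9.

No such pair exists.

Reduce each element modulo 9: 1↦1, 2↦2, 3↦3, 17↦8, 23↦5, 36↦0, 85↦4, 88↦7.
These 8 residues are pairwise different, hence no difference of two elements is divisible by 9.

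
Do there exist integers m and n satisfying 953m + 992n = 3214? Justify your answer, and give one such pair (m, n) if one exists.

m = 350, n = -333

953 and 992 are coprime, so 953m + 992n ranges over all of ℤ.
Run the Euclidean algorithm on 992 and 953: 992 = 1·953 + 39, 953 = 24·39 + 17, 39 = 2·17 + 5, 17 = 3·5 + 2, 5 = 2·2 + 1, 2 = 2·1 + 0.
Back-substituting, 1 = 5 − 2·2 = 5 − 2·(17 − 3·5) = −2·17 + 7·5 = −2·17 + 7·(39 − 2·17) = 7·39 − 16·17 = 7·39 − 16·(953 − 24·39) = −16·953 + 391·39 = −16·953 + 391·(992 − 1·953) = 391·992 − 407·953; that is, 953·(-407) + 992·391 = 1.
Multiplying through by 3214: m = (-407)·3214 = -1308098, n = 391·3214 = 1256674 is a solution.
Shifting by a multiple of (992, −953) keeps it a solution: m = -1308098 + 1319·992 = 350, n = 1256674 − 1319·953 = -333.
Indeed 953·350 + 992·(-333) = 333550 − 330336 = 3214.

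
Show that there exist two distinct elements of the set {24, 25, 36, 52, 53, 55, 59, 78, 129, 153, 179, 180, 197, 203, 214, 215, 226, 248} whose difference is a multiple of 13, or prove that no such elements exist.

Yes: 24 and 180.

Reduce each element mod 13: 24↦11, 25↦12, 36↦10, 52↦0, 53↦1, 55↦3, 59↦7, 78↦0, 129↦12, 153↦10, 179↦10, 180↦11, 197↦2, 203↦8, 214↦6, 215↦7, 226↦5, 248↦1. The residue 11 repeats (at 24 and 180), and 180 − 24 = 156 = 12·13.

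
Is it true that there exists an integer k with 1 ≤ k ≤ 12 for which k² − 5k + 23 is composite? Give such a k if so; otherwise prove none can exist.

There is no such integer k in that range.

The values for k = 1, 2, …, 12 are 19, 17, 17, 19, 23, 29, 37, 47, 59, 73, 89, 107, and each of these is prime.
So no value in the range makes the expression composite.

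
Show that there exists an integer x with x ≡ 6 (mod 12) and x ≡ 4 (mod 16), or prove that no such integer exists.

gcd(12, 16) = 4. If x ≡ 6 (mod 12) and x ≡ 4 (mod 16), then x ≡ 6 (mod 4) and x ≡ 4 (mod 4).
However 6 ≡ 2 and 4 ≡ 0 (mod 4), and 2 ≠ 0.
Therefore no such x exists.

There is no such integer.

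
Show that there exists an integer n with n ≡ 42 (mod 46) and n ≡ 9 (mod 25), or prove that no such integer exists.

n = 134

Since 46 and 25 share no common factor, CRT says the pair of congruences has a solution (unique mod 1150).
Any solution of the first congruence is n = 42 + 46t; substituting into the second, 46t ≡ 9 − 42 ≡ 17 (mod 25).
46 ≡ 21 (mod 25), so this reads 21t ≡ 17 (mod 25). Note 21·6 = 126 ≡ 1 (mod 25) (as 126 − 1 = 5·25), so 21⁻¹ ≡ 6.
Therefore t ≡ 6·17 = 102 ≡ 2 (mod 25).
Taking t = 2 gives n = 42 + 46·2 = 134.
Indeed 134 ≡ 42 (mod 46) and 134 ≡ 9 (mod 25).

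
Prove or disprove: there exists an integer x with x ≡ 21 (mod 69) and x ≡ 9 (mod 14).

The moduli 69 and 14 are coprime, so by the Chinese Remainder Theorem a unique solution modulo 966 exists.
Write x = 21 + 69t and require 21 + 69t ≡ 9 (mod 14), i.e. 69t ≡ 2 (mod 14).
69 ≡ 13 (mod 14), so this reads 13t ≡ 2 (mod 14). To invert 13 modulo 14: 14 = 1·13 + 1, 13 = 13·1 + 0, and unwinding, 1 = 14 − 1·13. Thus 13⁻¹ ≡ -1 ≡ 13 (mod 14).
Multiplying by 13: t ≡ 13·2 = 26 ≡ 12 (mod 14).
Taking t = 12 gives x = 21 + 69·12 = 849.
Verify: 849 = 12·69 + 21 and 849 = 60·14 + 9. ✓

x = 849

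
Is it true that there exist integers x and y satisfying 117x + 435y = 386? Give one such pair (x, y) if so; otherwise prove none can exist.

No, no such integers exist.

Both 117 and 435 are divisible by gcd(117, 435) = 3, hence so is any combination 117x + 435y.
But 386 = 3·128 + 2, so 3 ∤ 386.
So the equation is unsolvable over ℤ.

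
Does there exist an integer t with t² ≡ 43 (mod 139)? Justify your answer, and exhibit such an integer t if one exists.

There is no such integer.

Apply Euler's criterion with the prime 139: 43 is a quadratic residue iff 43^69 ≡ 1 (mod 139), and a non-residue iff it is ≡ −1.
Squaring successively (mod 139): 43^2 = 1849 ≡ 42; 43^4 ≡ 42² = 1764 ≡ 96; 43^8 ≡ 96² = 9216 ≡ 42; 43^16 ≡ 42² = 1764 ≡ 96; 43^32 ≡ 96² = 9216 ≡ 42; 43^64 ≡ 42² = 1764 ≡ 96.
Since 69 = 64 + 4 + 1, 43^69 ≡ 96 · 96 · 43; multiplying out mod 139: 96·96 = 9216 ≡ 42, then 42·43 = 1806 ≡ 138. Thus 43^69 ≡ 138 ≡ −1 (mod 139).
The value −1 means 43 is a non-residue modulo 139, so t² ≡ 43 (mod 139) is impossible.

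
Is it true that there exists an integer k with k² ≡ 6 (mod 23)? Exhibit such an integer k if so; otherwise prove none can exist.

Take k = 11. Then 11² = 121 = 5·23 + 6, so 11² ≡ 6 (mod 23).

k = 11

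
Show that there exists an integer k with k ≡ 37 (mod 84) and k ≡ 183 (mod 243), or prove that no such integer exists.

Both moduli are multiples of 3 = gcd(84, 243), so any solution would satisfy k ≡ 37 and k ≡ 183 modulo 3 simultaneously.
These are incompatible: 37 − 183 = -146 is not divisible by 3.
Therefore no such k exists.

No, no such integer exists.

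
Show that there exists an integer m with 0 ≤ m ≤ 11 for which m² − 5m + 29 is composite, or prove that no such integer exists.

m = 11

At m = 11: 11² − 5·11 + 29 = 95 = 5·19, which is composite.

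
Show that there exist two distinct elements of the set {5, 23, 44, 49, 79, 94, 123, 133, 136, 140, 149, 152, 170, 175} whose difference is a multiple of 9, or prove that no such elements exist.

5 and 23 are such a pair.

Reduce each element mod 9: 5↦5, 23↦5, 44↦8, 49↦4, 79↦7, 94↦4, 123↦6, 133↦7, 136↦1, 140↦5, 149↦5, 152↦8, 170↦8, 175↦4. The residue 5 repeats (at 5 and 23), and 23 − 5 = 18 = 2·9.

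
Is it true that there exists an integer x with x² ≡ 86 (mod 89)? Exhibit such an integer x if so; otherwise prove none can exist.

89 is prime, so by Euler's criterion 86 is a square mod 89 iff 86^((89−1)/2) = 86^44 ≡ 1 (mod 89).
Repeated squaring mod 89: 86^2 = 7396 ≡ 9; 86^4 ≡ 9² = 81 ≡ 81; 86^8 ≡ 81² = 6561 ≡ 64; 86^16 ≡ 64² = 4096 ≡ 2; 86^32 ≡ 2² = 4 ≡ 4.
Since 44 = 32 + 8 + 4, 86^44 ≡ 4 · 64 · 81; multiplying out mod 89: 4·64 = 256 ≡ 78, then 78·81 = 6318 ≡ 88. Thus 86^44 ≡ 88 ≡ −1 (mod 89).
By Euler's criterion 86 is a quadratic non-residue mod 89: no x satisfies x² ≡ 86 (mod 89).

No, no such integer exists.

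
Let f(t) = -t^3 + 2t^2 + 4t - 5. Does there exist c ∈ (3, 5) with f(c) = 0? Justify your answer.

f(3) = -2 and f(5) = -60, both negative, so a sign-change argument is unavailable; we show f keeps this sign on the whole interval.
Substitute t = 3 + u, where 0 < u < 2 on the interval. Expanding, f(3 + u) = -u^3 - 7u^2 - 11u - 2.
The nonzero coefficients here are all negative, so for u > 0 every term is negative (or zero), and the constant term -2 is strictly negative.
Therefore f(t) < 0 throughout (3, 5), and f has no zero there.

No.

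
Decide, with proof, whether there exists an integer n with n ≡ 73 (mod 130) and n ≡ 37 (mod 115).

There is no such integer.

Reduce both congruences modulo 5, which divides 130 and 115: they say n ≡ 73 (mod 5) and n ≡ 37 (mod 5).
These are incompatible: 73 − 37 = 36 is not divisible by 5.
So no integer satisfies both congruences.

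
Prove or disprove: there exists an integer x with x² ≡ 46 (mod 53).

x = 24

Take x = 24. Then 24² = 576 = 10·53 + 46, so 24² ≡ 46 (mod 53).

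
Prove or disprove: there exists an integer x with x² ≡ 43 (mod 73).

No such integer exists.

Apply Euler's criterion with the prime 73: 43 is a quadratic residue iff 43^36 ≡ 1 (mod 73), and a non-residue iff it is ≡ −1.
Repeated squaring mod 73: 43^2 = 1849 ≡ 24; 43^4 ≡ 24² = 576 ≡ 65; 43^8 ≡ 65² = 4225 ≡ 64; 43^16 ≡ 64² = 4096 ≡ 8; 43^32 ≡ 8² = 64 ≡ 64.
Since 36 = 32 + 4, 43^36 ≡ 64 · 65; multiplying out mod 73: 64·65 = 4160 ≡ 72. Thus 43^36 ≡ 72 ≡ −1 (mod 73).
The value −1 means 43 is a non-residue modulo 73, so x² ≡ 43 (mod 73) is impossible.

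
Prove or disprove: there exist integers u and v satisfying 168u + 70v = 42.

Since gcd(168, 70) = 14 and 42 = 14·3, Bézout's identity guarantees a solution.
Dividing through by 14 reduces the equation to 12u + 5v = 3.
Dividing repeatedly: 12 = 2·5 + 2, 5 = 2·2 + 1, 2 = 2·1 + 0.
Unwinding: 1 = 5 − 2·2 = 5 − 2·(12 − 2·5) = −2·12 + 5·5, i.e. 12·(-2) + 5·5 = 1.
Scaling by 3 gives the particular solution (u, v) = (-6, 15).
The general solution is u = -6 + 5k, v = 15 − 12k; taking k = 2 gives the smaller pair u = 4, v = -9.
Indeed 168·4 + 70·(-9) = 672 − 630 = 42.

u = 4, v = -9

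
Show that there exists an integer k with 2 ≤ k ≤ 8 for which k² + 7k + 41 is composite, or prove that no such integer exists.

k = 4

At k = 4: 4² + 7·4 + 41 = 85 = 5·17, which is composite.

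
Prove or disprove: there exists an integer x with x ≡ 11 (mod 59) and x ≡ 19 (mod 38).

x = 247

The moduli 59 and 38 are coprime, so by the Chinese Remainder Theorem a unique solution modulo 2242 exists.
Any solution of the first congruence is x = 11 + 59t; substituting into the second, 59t ≡ 19 − 11 ≡ 8 (mod 38).
59 ≡ 21 (mod 38), so this reads 21t ≡ 8 (mod 38). Since 21·29 = 609 = 16·38 + 1, the inverse of 21 mod 38 is 29.
Therefore t ≡ 29·8 = 232 ≡ 4 (mod 38).
With t = 4: x = 11 + 59·4 = 247.
Check: 247 mod 59 = 11, 247 mod 38 = 19. ✓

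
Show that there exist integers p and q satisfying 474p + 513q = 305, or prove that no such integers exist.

gcd(474, 513) = 3, so every integer of the form 474p + 513q is a multiple of 3.
But 305 = 3·101 + 2, so 3 ∤ 305.
Hence no integers p, q satisfy the equation.

No such integers exist.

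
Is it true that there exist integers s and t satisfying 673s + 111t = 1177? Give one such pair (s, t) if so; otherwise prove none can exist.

s = 73, t = -432

673 and 111 are coprime, so 673s + 111t ranges over all of ℤ.
Euclidean algorithm: 673 = 6·111 + 7, 111 = 15·7 + 6, 7 = 1·6 + 1, 6 = 6·1 + 0.
Working back up the chain: 1 = 7 − 1·6 = 7 − (111 − 15·7) = −111 + 16·7 = −111 + 16·(673 − 6·111) = 16·673 − 97·111. So 673·16 + 111·(-97) = 1.
Multiplying through by 1177: s = 16·1177 = 18832, t = (-97)·1177 = -114169 is a solution.
Subtracting 169·111 from s and adding 169·673 to t gives the tidier solution (73, -432).
Check: 673·73 + 111·(-432) = 49129 − 47952 = 1177. ✓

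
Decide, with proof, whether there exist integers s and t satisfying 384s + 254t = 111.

Any value of 384s + 254t is a multiple of gcd(384, 254) = 2.
But 111 is not a multiple of 2 (it leaves remainder 1).
So the equation is unsolvable over ℤ.

There are no such integers.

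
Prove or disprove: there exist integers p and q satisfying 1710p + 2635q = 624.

gcd(1710, 2635) = 5, so every integer of the form 1710p + 2635q is a multiple of 5.
But 624 = 5·124 + 4, so 5 ∤ 624.
Therefore 1710p + 2635q = 624 has no solution in integers.

No, no such integers exist.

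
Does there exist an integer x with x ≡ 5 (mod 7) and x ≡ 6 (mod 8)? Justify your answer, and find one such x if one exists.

The moduli 7 and 8 are coprime, so by the Chinese Remainder Theorem a unique solution modulo 56 exists.
Write x = 5 + 7t and require 5 + 7t ≡ 6 (mod 8), i.e. 7t ≡ 1 (mod 8).
To invert 7 modulo 8: 8 = 1·7 + 1, 7 = 7·1 + 0, and unwinding, 1 = 8 − 1·7. Thus 7⁻¹ ≡ -1 ≡ 7 (mod 8).
Therefore t ≡ 7·1 = 7 (mod 8).
Taking t = 7 gives x = 5 + 7·7 = 54.
Verify: 54 = 7·7 + 5 and 54 = 6·8 + 6. ✓

x = 54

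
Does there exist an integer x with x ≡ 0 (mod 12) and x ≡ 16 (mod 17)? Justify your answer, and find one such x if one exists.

The moduli 12 and 17 are coprime, so by the Chinese Remainder Theorem a unique solution modulo 204 exists.
Write x = 0 + 12t and require 0 + 12t ≡ 16 (mod 17), i.e. 12t ≡ 16 (mod 17).
Note 12·10 = 120 ≡ 1 (mod 17) (as 120 − 1 = 7·17), so 12⁻¹ ≡ 10.
Multiplying by 10: t ≡ 10·16 = 160 ≡ 7 (mod 17).
With t = 7: x = 0 + 12·7 = 84.
Indeed 84 ≡ 0 (mod 12) and 84 ≡ 16 (mod 17).

x = 84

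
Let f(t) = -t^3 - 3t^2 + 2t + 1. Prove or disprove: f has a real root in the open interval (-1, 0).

f(-1) = -3 and f(0) = 1, which have opposite signs.
Since f is a polynomial it is continuous on [-1, 0].
By the Intermediate Value Theorem f must vanish at some point of (-1, 0).

Such a root exists.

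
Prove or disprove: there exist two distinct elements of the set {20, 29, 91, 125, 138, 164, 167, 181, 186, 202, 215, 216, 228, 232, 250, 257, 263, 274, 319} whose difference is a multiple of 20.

Reduce each element modulo 20: 20↦0, 29↦9, 91↦11, 125↦5, 138↦18, 164↦4, 167↦7, 181↦1, 186↦6, 202↦2, 215↦15, 216↦16, 228↦8, 232↦12, 250↦10, 257↦17, 263↦3, 274↦14, 319↦19.
All 19 residues are distinct, so no two elements differ by a multiple of 20.

No, no such pair exists.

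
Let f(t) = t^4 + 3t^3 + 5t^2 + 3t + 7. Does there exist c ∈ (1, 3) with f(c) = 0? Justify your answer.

f has no root in that interval.

The endpoint values f(1) = 19 and f(3) = 223 are both positive. Claim: f(t) > 0 for every t in (1, 3).
Shift to the endpoint 1: with t = 1 + u (0 < u < 2), one computes f(1 + u) = u^4 + 7u^3 + 20u^2 + 26u + 19.
All 5 nonzero coefficients of this polynomial in u are positive; hence for u > 0 the value is a sum of positive terms (the constant 19 among them).
So f is strictly positive on (1, 3); no root exists in the interval.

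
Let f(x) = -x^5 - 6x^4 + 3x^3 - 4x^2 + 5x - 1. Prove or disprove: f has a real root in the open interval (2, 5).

The endpoint values f(2) = -111 and f(5) = -6576 are both negative. Claim: f(x) < 0 for every x in (2, 5).
Substitute x = 2 + u, where 0 < u < 3 on the interval. Expanding, f(2 + u) = -u^5 - 16u^4 - 85u^3 - 210u^2 - 247u - 111.
The nonzero coefficients here are all negative, so for u > 0 every term is negative (or zero), and the constant term -111 is strictly negative.
Therefore f(x) < 0 throughout (2, 5), and f has no zero there.

No such root exists.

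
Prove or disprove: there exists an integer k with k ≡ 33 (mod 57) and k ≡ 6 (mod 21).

k = 90

gcd(57, 21) = 3. A simultaneous solution exists iff 33 ≡ 6 (mod 3); here 33 mod 3 = 0 = 6 mod 3, so it does.
The integers ≡ 33 (mod 57) are 33, 90, …; their remainders mod 21 are 12, 6, so k = 90 is the first that is ≡ 6 (mod 21).
Verify: 90 = 1·57 + 33 and 90 = 4·21 + 6. ✓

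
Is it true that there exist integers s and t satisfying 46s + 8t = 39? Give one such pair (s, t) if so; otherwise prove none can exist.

There are no such integers.

Any value of 46s + 8t is a multiple of gcd(46, 8) = 2.
But 39 is not a multiple of 2 (it leaves remainder 1).
So the equation is unsolvable over ℤ.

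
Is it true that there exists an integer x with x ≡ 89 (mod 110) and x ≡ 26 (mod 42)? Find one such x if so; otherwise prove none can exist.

gcd(110, 42) = 2. If x ≡ 89 (mod 110) and x ≡ 26 (mod 42), then x ≡ 89 (mod 2) and x ≡ 26 (mod 2).
These are incompatible: 89 − 26 = 63 is not divisible by 2.
So no integer satisfies both congruences.

There is no such integer.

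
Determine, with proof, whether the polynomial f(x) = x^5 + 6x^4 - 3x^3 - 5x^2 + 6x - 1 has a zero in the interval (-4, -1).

f(-4) = 599 and f(-1) = -4, which have opposite signs.
As a polynomial, f is continuous on every closed interval.
By the Intermediate Value Theorem f must vanish at some point of (-4, -1).

Yes, f has a root in the interval.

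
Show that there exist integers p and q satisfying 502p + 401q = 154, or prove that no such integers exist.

p = 339, q = -424

502 and 401 are coprime, so 502p + 401q ranges over all of ℤ.
Run the Euclidean algorithm on 502 and 401: 502 = 1·401 + 101, 401 = 3·101 + 98, 101 = 1·98 + 3, 98 = 32·3 + 2, 3 = 1·2 + 1, 2 = 2·1 + 0.
Working back up the chain: 1 = 3 − 1·2 = 3 − (98 − 32·3) = −98 + 33·3 = −98 + 33·(101 − 1·98) = 33·101 − 34·98 = 33·101 − 34·(401 − 3·101) = −34·401 + 135·101 = −34·401 + 135·(502 − 1·401) = 135·502 − 169·401. So 502·135 + 401·(-169) = 1.
Scaling by 154 gives the particular solution (p, q) = (20790, -26026).
Shifting by a multiple of (401, −502) keeps it a solution: p = 20790 − 51·401 = 339, q = -26026 + 51·502 = -424.
Check: 502·339 + 401·(-424) = 170178 − 170024 = 154. ✓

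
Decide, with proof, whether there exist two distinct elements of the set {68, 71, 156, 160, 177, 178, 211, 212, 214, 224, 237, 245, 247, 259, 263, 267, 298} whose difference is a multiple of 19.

No such pair exists.

Two integers differ by a multiple of 19 exactly when they have the same residue mod 19. The residues are 68↦11, 71↦14, 156↦4, 160↦8, 177↦6, 178↦7, 211↦2, 212↦3, 214↦5, 224↦15, 237↦9, 245↦17, 247↦0, 259↦12, 263↦16, 267↦1, 298↦13.
All 17 residues are distinct, so no two elements differ by a multiple of 19.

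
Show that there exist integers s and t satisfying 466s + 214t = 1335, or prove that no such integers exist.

Any value of 466s + 214t is a multiple of gcd(466, 214) = 2.
But 1335 is not a multiple of 2 (it leaves remainder 1).
Hence no integers s, t satisfy the equation.

There are no such integers.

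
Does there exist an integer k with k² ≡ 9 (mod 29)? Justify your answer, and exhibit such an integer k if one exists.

k = 3

Take k = 3. Then 3² = 9, and since 0 ≤ 9 < 29 this is already reduced: 3² ≡ 9 (mod 29).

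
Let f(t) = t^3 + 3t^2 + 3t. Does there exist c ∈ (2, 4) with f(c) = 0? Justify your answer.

The endpoint values f(2) = 26 and f(4) = 124 are both positive. Claim: f(t) > 0 for every t in (2, 4).
Shift to the endpoint 2: with t = 2 + u (0 < u < 2), one computes f(2 + u) = u^3 + 9u^2 + 27u + 26.
The nonzero coefficients here are all positive, so for u > 0 every term is positive (or zero), and the constant term 26 is strictly positive.
Therefore f(t) > 0 throughout (2, 4), and f has no zero there.

No.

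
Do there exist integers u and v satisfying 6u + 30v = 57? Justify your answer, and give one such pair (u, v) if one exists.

No such integers exist.

Both 6 and 30 are divisible by gcd(6, 30) = 6, hence so is any combination 6u + 30v.
However 57 leaves remainder 3 on division by 6.
So the equation is unsolvable over ℤ.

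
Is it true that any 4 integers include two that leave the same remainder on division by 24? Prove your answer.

No, the set {91, 92, 93, 94} is a counterexample.

Consider the 4 integers 91, 92, 93, 94. They lie in distinct residue classes modulo 24, since 4 ≤ 24.
Hence this collection has no pair with equal remainders mod 24, disproving the claim.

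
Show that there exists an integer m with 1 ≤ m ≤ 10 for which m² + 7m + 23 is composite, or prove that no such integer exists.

m = 7

At m = 7: 7² + 7·7 + 23 = 121 = 11·11, which is composite.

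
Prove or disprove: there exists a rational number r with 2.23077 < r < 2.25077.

r = 9/4

Look for a denominator N such that an integer falls strictly between N·2.23077 and N·2.25077. N = 4 works: 4·2.23077 = 8.92308 < 9 < 9.00308 = 4·2.25077.
Hence 9/4 is a rational number with 2.23077 < 9/4 < 2.25077.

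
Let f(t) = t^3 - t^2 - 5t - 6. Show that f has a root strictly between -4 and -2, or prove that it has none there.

f(-4) = -66 and f(-2) = -8, both negative, so a sign-change argument is unavailable; we show f keeps this sign on the whole interval.
Shift to the endpoint -2: with t = -2 − u (0 < u < 2), one computes f(-2 − u) = -u^3 - 7u^2 - 11u - 8.
The nonzero coefficients here are all negative, so for u > 0 every term is negative (or zero), and the constant term -8 is strictly negative.
Therefore f(t) < 0 throughout (-4, -2), and f has no zero there.

f has no root in that interval.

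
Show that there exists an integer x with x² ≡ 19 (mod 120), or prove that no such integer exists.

There is no such integer.

Reduce modulo 4, which divides 120: we would need x² ≡ 3 (mod 4).
Computing x² mod 4 for x = 0, 1, …, 2 (enough, by the symmetry x ↦ 4 − x) gives 0, 1, 0.
So the quadratic residues mod 4 are {0, 1}, and 3 is not among them.
Hence no integer x has x² ≡ 19 (mod 120).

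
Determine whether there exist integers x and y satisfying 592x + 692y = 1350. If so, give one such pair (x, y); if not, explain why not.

gcd(592, 692) = 4, so every integer of the form 592x + 692y is a multiple of 4.
However 1350 leaves remainder 2 on division by 4.
Therefore 592x + 692y = 1350 has no solution in integers.

No such integers exist.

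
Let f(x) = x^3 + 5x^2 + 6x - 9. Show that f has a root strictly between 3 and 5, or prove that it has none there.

No.

The endpoint values f(3) = 81 and f(5) = 271 are both positive. Claim: f(x) > 0 for every x in (3, 5).
Shift to the endpoint 3: with x = 3 + u (0 < u < 2), one computes f(3 + u) = u^3 + 14u^2 + 63u + 81.
The nonzero coefficients here are all positive, so for u > 0 every term is positive (or zero), and the constant term 81 is strictly positive.
Therefore f(x) > 0 throughout (3, 5), and f has no zero there.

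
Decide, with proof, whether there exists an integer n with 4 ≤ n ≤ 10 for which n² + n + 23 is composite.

n = 8

At n = 8: 8² + 8 + 23 = 95 = 5·19, which is composite.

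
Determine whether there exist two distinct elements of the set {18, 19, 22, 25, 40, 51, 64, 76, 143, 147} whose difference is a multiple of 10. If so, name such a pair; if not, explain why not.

Residues mod 10: 18↦8, 19↦9, 22↦2, 25↦5, 40↦0, 51↦1, 64↦4, 76↦6, 143↦3, 147↦7.
These 10 residues are pairwise different, hence no difference of two elements is divisible by 10.

There is no such pair.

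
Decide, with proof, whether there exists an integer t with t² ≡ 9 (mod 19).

t = 16

t = 16 works: 16² = 256, and 256 − 9 = 247 = 13·19.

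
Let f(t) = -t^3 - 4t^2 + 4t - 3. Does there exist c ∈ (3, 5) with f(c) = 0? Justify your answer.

f(3) = -54 and f(5) = -208, both negative, so a sign-change argument is unavailable; we show f keeps this sign on the whole interval.
Substitute t = 3 + u, where 0 < u < 2 on the interval. Expanding, f(3 + u) = -u^3 - 13u^2 - 47u - 54.
The nonzero coefficients here are all negative, so for u > 0 every term is negative (or zero), and the constant term -54 is strictly negative.
So f is strictly negative on (3, 5); no root exists in the interval.

No such root exists.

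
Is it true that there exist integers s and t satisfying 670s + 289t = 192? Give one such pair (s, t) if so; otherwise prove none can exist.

s = 178, t = -412

Since gcd(670, 289) = 1, every integer is an integer combination of 670 and 289.
Euclidean algorithm: 670 = 2·289 + 92, 289 = 3·92 + 13, 92 = 7·13 + 1, 13 = 13·1 + 0.
Unwinding: 1 = 92 − 7·13 = 92 − 7·(289 − 3·92) = −7·289 + 22·92 = −7·289 + 22·(670 − 2·289) = 22·670 − 51·289, i.e. 670·22 + 289·(-51) = 1.
Multiplying through by 192: s = 22·192 = 4224, t = (-51)·192 = -9792 is a solution.
Shifting by a multiple of (289, −670) keeps it a solution: s = 4224 − 14·289 = 178, t = -9792 + 14·670 = -412.
Check: 670·178 + 289·(-412) = 119260 − 119068 = 192. ✓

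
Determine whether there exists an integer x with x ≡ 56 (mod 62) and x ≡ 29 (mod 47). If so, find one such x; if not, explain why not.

x = 1110

gcd(62, 47) = 1, so the Chinese Remainder Theorem guarantees exactly one residue class mod 2914 satisfying both.
Write x = 56 + 62t and require 56 + 62t ≡ 29 (mod 47), i.e. 62t ≡ 20 (mod 47).
62 ≡ 15 (mod 47), so this reads 15t ≡ 20 (mod 47). Since 15·22 = 330 = 7·47 + 1, the inverse of 15 mod 47 is 22.
Therefore t ≡ 22·20 = 440 ≡ 17 (mod 47).
Taking t = 17 gives x = 56 + 62·17 = 1110.
Verify: 1110 = 17·62 + 56 and 1110 = 23·47 + 29. ✓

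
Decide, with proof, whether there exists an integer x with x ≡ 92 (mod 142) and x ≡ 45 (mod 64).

No such integer exists.

Both moduli are multiples of 2 = gcd(142, 64), so any solution would satisfy x ≡ 92 and x ≡ 45 modulo 2 simultaneously.
These are incompatible: 92 − 45 = 47 is not divisible by 2.
Hence the system has no solution.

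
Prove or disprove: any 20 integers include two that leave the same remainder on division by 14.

Yes.

Partition the integers by their residue mod 14; there are 14 classes.
Placing 20 integers into 14 classes, some class receives at least two — say a and b.
So a and b have equal remainders mod 14, which is exactly what was to be shown.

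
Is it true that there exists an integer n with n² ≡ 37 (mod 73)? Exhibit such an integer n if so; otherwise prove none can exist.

n = 16

n = 16 works: 16² = 256, and 256 − 37 = 219 = 3·73.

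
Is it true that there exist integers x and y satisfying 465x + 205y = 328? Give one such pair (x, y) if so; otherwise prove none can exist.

There are no such integers.

gcd(465, 205) = 5, so every integer of the form 465x + 205y is a multiple of 5.
But 328 is not a multiple of 5 (it leaves remainder 3).
So the equation is unsolvable over ℤ.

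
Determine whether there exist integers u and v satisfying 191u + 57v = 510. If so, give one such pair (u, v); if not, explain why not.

u = 54, v = -172

Since gcd(191, 57) = 1, every integer is an integer combination of 191 and 57.
Dividing repeatedly: 191 = 3·57 + 20, 57 = 2·20 + 17, 20 = 1·17 + 3, 17 = 5·3 + 2, 3 = 1·2 + 1, 2 = 2·1 + 0.
Back-substituting, 1 = 3 − 1·2 = 3 − (17 − 5·3) = −17 + 6·3 = −17 + 6·(20 − 1·17) = 6·20 − 7·17 = 6·20 − 7·(57 − 2·20) = −7·57 + 20·20 = −7·57 + 20·(191 − 3·57) = 20·191 − 67·57; that is, 191·20 + 57·(-67) = 1.
Scaling by 510 gives the particular solution (u, v) = (10200, -34170).
Shifting by a multiple of (57, −191) keeps it a solution: u = 10200 − 178·57 = 54, v = -34170 + 178·191 = -172.
Check: 191·54 + 57·(-172) = 10314 − 9804 = 510. ✓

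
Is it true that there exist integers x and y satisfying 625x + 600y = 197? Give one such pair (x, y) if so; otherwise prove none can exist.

No, no such integers exist.

gcd(625, 600) = 25, so every integer of the form 625x + 600y is a multiple of 25.
But 197 is not a multiple of 25 (it leaves remainder 22).
So the equation is unsolvable over ℤ.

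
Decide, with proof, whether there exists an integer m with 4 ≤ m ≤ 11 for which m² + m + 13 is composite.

At m = 7: 7² + 7 + 13 = 69 = 3·23, which is composite.

m = 7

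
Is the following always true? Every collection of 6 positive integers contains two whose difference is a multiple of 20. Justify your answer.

Try 6 consecutive integers, 85, 86, …, 90. Their remainders mod 20 are 5, 6, 7, 8, 9, 10 — pairwise different, as any 6 ≤ 20 consecutive integers have distinct residues.
No two share a residue, so no pair has difference divisible by 20; the claim fails for this set.

No, the set {85, 86, 87, 88, 89, 90} is a counterexample.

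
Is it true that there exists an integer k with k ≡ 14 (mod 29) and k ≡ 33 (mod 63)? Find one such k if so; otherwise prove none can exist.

k = 159

The moduli 29 and 63 are coprime, so by the Chinese Remainder Theorem a unique solution modulo 1827 exists.
Any solution of the first congruence is k = 14 + 29t; substituting into the second, 29t ≡ 33 − 14 ≡ 19 (mod 63).
Invert 29 mod 63 by the Euclidean algorithm: 63 = 2·29 + 5, 29 = 5·5 + 4, 5 = 1·4 + 1, 4 = 4·1 + 0; back-substituting, 1 = 5 − 1·4 = 5 − (29 − 5·5) = −29 + 6·5 = −29 + 6·(63 − 2·29) = 6·63 − 13·29. Hence 29·(-13) ≡ 1, so 29⁻¹ ≡ -13 ≡ 50 (mod 63).
Therefore t ≡ 50·19 = 950 ≡ 5 (mod 63).
Taking t = 5 gives k = 14 + 29·5 = 159.
Verify: 159 = 5·29 + 14 and 159 = 2·63 + 33. ✓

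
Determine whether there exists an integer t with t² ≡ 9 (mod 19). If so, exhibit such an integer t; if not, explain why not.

t = 3

Take t = 3. Then 3² = 9, and since 0 ≤ 9 < 19 this is already reduced: 3² ≡ 9 (mod 19).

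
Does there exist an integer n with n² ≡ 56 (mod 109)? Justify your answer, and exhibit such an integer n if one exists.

Apply Euler's criterion with the prime 109: 56 is a quadratic residue iff 56^54 ≡ 1 (mod 109), and a non-residue iff it is ≡ −1.
Repeated squaring mod 109: 56^2 = 3136 ≡ 84; 56^4 ≡ 84² = 7056 ≡ 80; 56^8 ≡ 80² = 6400 ≡ 78; 56^16 ≡ 78² = 6084 ≡ 89; 56^32 ≡ 89² = 7921 ≡ 73.
Since 54 = 32 + 16 + 4 + 2, 56^54 ≡ 73 · 89 · 80 · 84; multiplying out mod 109: 73·89 = 6497 ≡ 66, then 66·80 = 5280 ≡ 48, then 48·84 = 4032 ≡ 108. Thus 56^54 ≡ 108 ≡ −1 (mod 109).
By Euler's criterion 56 is a quadratic non-residue mod 109: no n satisfies n² ≡ 56 (mod 109).

No, no such integer exists.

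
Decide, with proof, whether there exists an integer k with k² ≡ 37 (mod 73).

Take k = 16. Then 16² = 256 = 3·73 + 37, so 16² ≡ 37 (mod 73).

k = 16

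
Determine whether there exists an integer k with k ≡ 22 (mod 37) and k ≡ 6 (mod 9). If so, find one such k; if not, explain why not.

Since 37 and 9 share no common factor, CRT says the pair of congruences has a solution (unique mod 333).
Write k = 22 + 37t and require 22 + 37t ≡ 6 (mod 9), i.e. 37t ≡ 2 (mod 9).
37 ≡ 1 (mod 9), so this reads 1t ≡ 2 (mod 9). So t ≡ 2 (mod 9).
With t = 2: k = 22 + 37·2 = 96.
Check: 96 mod 37 = 22, 96 mod 9 = 6. ✓

k = 96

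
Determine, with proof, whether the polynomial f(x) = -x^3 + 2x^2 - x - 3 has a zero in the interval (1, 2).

No such root exists.

f(1) = -3 and f(2) = -5, both negative, so a sign-change argument is unavailable; we show f keeps this sign on the whole interval.
Substitute x = 1 + u, where 0 < u < 1 on the interval. Expanding, f(1 + u) = -u^3 - u^2 - 3.
All 3 nonzero coefficients of this polynomial in u are negative; hence for u > 0 the value is a sum of negative terms (the constant -3 among them).
Therefore f(x) < 0 throughout (1, 2), and f has no zero there.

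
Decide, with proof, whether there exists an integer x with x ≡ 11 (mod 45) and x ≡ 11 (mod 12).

gcd(45, 12) = 3. A simultaneous solution exists iff 11 ≡ 11 (mod 3); here 11 mod 3 = 2 = 11 mod 3, so it does.
The smallest candidate x = 11 works directly: 11 ≡ 11 (mod 12).
Verify: 11 = 0·45 + 11 and 11 = 0·12 + 11. ✓

x = 11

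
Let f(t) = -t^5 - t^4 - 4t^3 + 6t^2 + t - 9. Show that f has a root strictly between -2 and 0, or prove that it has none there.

Such a root exists.

f(-2) = 61 and f(0) = -9, which have opposite signs.
As a polynomial, f is continuous on every closed interval.
By the Intermediate Value Theorem, f takes the value 0 somewhere in the open interval.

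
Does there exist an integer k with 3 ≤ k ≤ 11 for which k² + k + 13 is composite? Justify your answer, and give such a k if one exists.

At k = 7: 7² + 7 + 13 = 69 = 3·23, which is composite.

k = 7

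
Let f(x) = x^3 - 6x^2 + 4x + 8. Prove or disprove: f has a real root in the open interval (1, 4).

f(1) = 7 and f(4) = -8, which have opposite signs.
As a polynomial, f is continuous on every closed interval.
By the Intermediate Value Theorem f must vanish at some point of (1, 4).

Such a root exists.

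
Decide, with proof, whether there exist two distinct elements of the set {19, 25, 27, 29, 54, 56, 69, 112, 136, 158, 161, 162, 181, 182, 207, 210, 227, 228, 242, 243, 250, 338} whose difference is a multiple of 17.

Reduce each element mod 17: 19↦2, 25↦8, 27↦10, 29↦12, 54↦3, 56↦5, 69↦1, 112↦10, 136↦0, 158↦5, 161↦8, 162↦9, 181↦11, 182↦12, 207↦3, 210↦6, 227↦6, 228↦7, 242↦4, 243↦5, 250↦12, 338↦15. The residue 8 repeats (at 25 and 161), and 161 − 25 = 136 = 8·17.

The pair (25, 161) works.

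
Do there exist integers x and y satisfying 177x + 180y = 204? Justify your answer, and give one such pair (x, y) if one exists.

x = 52, y = -50

Since gcd(177, 180) = 3 and 204 = 3·68, Bézout's identity guarantees a solution.
Dividing through by 3 reduces the equation to 59x + 60y = 68.
Run the Euclidean algorithm on 60 and 59: 60 = 1·59 + 1, 59 = 59·1 + 0.
Working back up the chain: 1 = 60 − 1·59. So 59·(-1) + 60·1 = 1.
Scaling by 68 gives the particular solution (x, y) = (-68, 68).
Shifting by a multiple of (60, −59) keeps it a solution: x = -68 + 2·60 = 52, y = 68 − 2·59 = -50.
Indeed 177·52 + 180·(-50) = 9204 − 9000 = 204.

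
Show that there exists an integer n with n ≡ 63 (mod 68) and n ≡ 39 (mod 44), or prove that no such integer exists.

Here gcd(68, 44) = 4, and both 63 and 39 leave remainder 3 mod 4, so the system is consistent.
Write n = 63 + 68t. Then 68t ≡ 39 − 63 ≡ 20 (mod 44); dividing through by 4 gives 17t ≡ 5 (mod 11).
17 ≡ 6 (mod 11), so this reads 6t ≡ 5 (mod 11). To invert 6 modulo 11: 11 = 1·6 + 5, 6 = 1·5 + 1, 5 = 5·1 + 0, and unwinding, 1 = 6 − 1·5 = 6 − (11 − 1·6) = −11 + 2·6. Thus 6⁻¹ ≡ 2 (mod 11).
Multiplying by 2: t ≡ 2·5 = 10 (mod 11).
Then n = 63 + 68·10 = 743.
Indeed 743 ≡ 63 (mod 68) and 743 ≡ 39 (mod 44).

n = 743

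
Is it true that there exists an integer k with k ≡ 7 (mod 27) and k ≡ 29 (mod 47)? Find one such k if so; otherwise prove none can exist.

The moduli 27 and 47 are coprime, so by the Chinese Remainder Theorem a unique solution modulo 1269 exists.
Any solution of the first congruence is k = 7 + 27t; substituting into the second, 27t ≡ 29 − 7 ≡ 22 (mod 47).
Note 27·7 = 189 ≡ 1 (mod 47) (as 189 − 1 = 4·47), so 27⁻¹ ≡ 7.
Multiplying by 7: t ≡ 7·22 = 154 ≡ 13 (mod 47).
Taking t = 13 gives k = 7 + 27·13 = 358.
Indeed 358 ≡ 7 (mod 27) and 358 ≡ 29 (mod 47).

k = 358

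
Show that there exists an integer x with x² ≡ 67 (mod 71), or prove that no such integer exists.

Apply Euler's criterion with the prime 71: 67 is a quadratic residue iff 67^35 ≡ 1 (mod 71), and a non-residue iff it is ≡ −1.
Repeated squaring mod 71: 67^2 = 4489 ≡ 16; 67^4 ≡ 16² = 256 ≡ 43; 67^8 ≡ 43² = 1849 ≡ 3; 67^16 ≡ 3² = 9 ≡ 9; 67^32 ≡ 9² = 81 ≡ 10.
Since 35 = 32 + 2 + 1, 67^35 ≡ 10 · 16 · 67; multiplying out mod 71: 10·16 = 160 ≡ 18, then 18·67 = 1206 ≡ 70. Thus 67^35 ≡ 70 ≡ −1 (mod 71).
The value −1 means 67 is a non-residue modulo 71, so x² ≡ 67 (mod 71) is impossible.

No, no such integer exists.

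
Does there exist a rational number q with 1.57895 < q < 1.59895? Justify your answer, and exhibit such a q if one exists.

Look for a denominator N such that an integer falls strictly between N·1.57895 and N·1.59895. N = 12 works: 12·1.57895 = 18.94740 < 19 < 19.18740 = 12·1.59895.
Hence 19/12 is a rational number with 1.57895 < 19/12 < 1.59895.

q = 19/12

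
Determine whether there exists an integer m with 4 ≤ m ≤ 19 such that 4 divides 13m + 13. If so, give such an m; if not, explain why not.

m = 7

For m = 4, 5, 6 the values 65, 78, 91 are not multiples of 4. m = 7 works, since 13·7 + 13 = 104 = 26·4.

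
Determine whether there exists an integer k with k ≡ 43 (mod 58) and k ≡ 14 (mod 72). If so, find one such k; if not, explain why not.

No such integer exists.

gcd(58, 72) = 2. If k ≡ 43 (mod 58) and k ≡ 14 (mod 72), then k ≡ 43 (mod 2) and k ≡ 14 (mod 2).
However 43 ≡ 1 and 14 ≡ 0 (mod 2), and 1 ≠ 0.
So no integer satisfies both congruences.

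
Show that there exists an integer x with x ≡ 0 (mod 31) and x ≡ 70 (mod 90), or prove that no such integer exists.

The moduli 31 and 90 are coprime, so by the Chinese Remainder Theorem a unique solution modulo 2790 exists.
Any solution of the first congruence is x = 0 + 31t; substituting into the second, 31t ≡ 70 − 0 ≡ 70 (mod 90).
Note 31·61 = 1891 ≡ 1 (mod 90) (as 1891 − 1 = 21·90), so 31⁻¹ ≡ 61.
Therefore t ≡ 61·70 = 4270 ≡ 40 (mod 90).
With t = 40: x = 0 + 31·40 = 1240.
Check: 1240 mod 31 = 0, 1240 mod 90 = 70. ✓

x = 1240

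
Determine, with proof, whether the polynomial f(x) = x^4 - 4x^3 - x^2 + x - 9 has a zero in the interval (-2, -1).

f(-2) = 33 and f(-1) = -6, which have opposite signs.
Since f is a polynomial it is continuous on [-2, -1].
By the Intermediate Value Theorem, f takes the value 0 somewhere in the open interval.

Yes, f has a root in the interval.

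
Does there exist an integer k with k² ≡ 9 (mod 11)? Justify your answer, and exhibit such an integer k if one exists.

k = 8

Take k = 8. Then 8² = 64 = 5·11 + 9, so 8² ≡ 9 (mod 11).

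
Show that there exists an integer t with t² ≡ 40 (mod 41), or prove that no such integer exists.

t = 32

Take t = 32. Then 32² = 1024 = 24·41 + 40, so 32² ≡ 40 (mod 41).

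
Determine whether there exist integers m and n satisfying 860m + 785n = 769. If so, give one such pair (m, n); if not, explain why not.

Both 860 and 785 are divisible by gcd(860, 785) = 5, hence so is any combination 860m + 785n.
However 769 leaves remainder 4 on division by 5.
Therefore 860m + 785n = 769 has no solution in integers.

There are no such integers.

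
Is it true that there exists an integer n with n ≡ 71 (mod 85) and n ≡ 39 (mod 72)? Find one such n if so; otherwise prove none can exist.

n = 5511

The moduli 85 and 72 are coprime, so by the Chinese Remainder Theorem a unique solution modulo 6120 exists.
Any solution of the first congruence is n = 71 + 85t; substituting into the second, 85t ≡ 39 − 71 ≡ 40 (mod 72).
85 ≡ 13 (mod 72), so this reads 13t ≡ 40 (mod 72). Note 13·61 = 793 ≡ 1 (mod 72) (as 793 − 1 = 11·72), so 13⁻¹ ≡ 61.
Therefore t ≡ 61·40 = 2440 ≡ 64 (mod 72).
With t = 64: n = 71 + 85·64 = 5511.
Check: 5511 mod 85 = 71, 5511 mod 72 = 39. ✓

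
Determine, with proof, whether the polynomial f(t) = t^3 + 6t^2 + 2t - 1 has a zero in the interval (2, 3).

The endpoint values f(2) = 35 and f(3) = 86 are both positive. Claim: f(t) > 0 for every t in (2, 3).
Shift to the endpoint 2: with t = 2 + u (0 < u < 1), one computes f(2 + u) = u^3 + 12u^2 + 38u + 35.
All 4 nonzero coefficients of this polynomial in u are positive; hence for u > 0 the value is a sum of positive terms (the constant 35 among them).
Therefore f(t) > 0 throughout (2, 3), and f has no zero there.

No such root exists.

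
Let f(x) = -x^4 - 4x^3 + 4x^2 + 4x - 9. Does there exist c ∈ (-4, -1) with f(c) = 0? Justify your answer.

Yes, f has a root in the interval.

f(-4) = 39 and f(-1) = -6, which have opposite signs.
Since f is a polynomial it is continuous on [-4, -1].
By the Intermediate Value Theorem, f takes the value 0 somewhere in the open interval.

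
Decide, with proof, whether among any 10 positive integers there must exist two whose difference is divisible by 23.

No; for instance {89, 90, 91, 92, 93, 94, 95, 96, 97, 98} is a counterexample.

Try 10 consecutive integers, 89, 90, …, 98. Their remainders mod 23 are 20, 21, 22, 0, 1, 2, 3, 4, 5, 6 — pairwise different, as any 10 ≤ 23 consecutive integers have distinct residues.
The differences between them range over 1, …, 9, none of which is divisible by 23.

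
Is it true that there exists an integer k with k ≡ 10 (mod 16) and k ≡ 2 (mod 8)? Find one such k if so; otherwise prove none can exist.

The moduli are not coprime: gcd(16, 8) = 8. Compatibility requires 8 ∣ (2 − 10) = -8, which holds, so solutions exist.
In fact k = 10 itself already satisfies 10 mod 8 = 2.
Check: 10 mod 16 = 10, 10 mod 8 = 2. ✓

k = 10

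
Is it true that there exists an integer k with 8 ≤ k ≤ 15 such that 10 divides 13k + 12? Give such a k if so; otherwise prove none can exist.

For k = 8, 9, …, 15 the values of 13k + 12 modulo 10 are 6, 9, 2, 5, 8, 1, 4, 7 respectively.
None is 0, so 10 never divides 13k + 12 on this range.

There is no such integer k in that range.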